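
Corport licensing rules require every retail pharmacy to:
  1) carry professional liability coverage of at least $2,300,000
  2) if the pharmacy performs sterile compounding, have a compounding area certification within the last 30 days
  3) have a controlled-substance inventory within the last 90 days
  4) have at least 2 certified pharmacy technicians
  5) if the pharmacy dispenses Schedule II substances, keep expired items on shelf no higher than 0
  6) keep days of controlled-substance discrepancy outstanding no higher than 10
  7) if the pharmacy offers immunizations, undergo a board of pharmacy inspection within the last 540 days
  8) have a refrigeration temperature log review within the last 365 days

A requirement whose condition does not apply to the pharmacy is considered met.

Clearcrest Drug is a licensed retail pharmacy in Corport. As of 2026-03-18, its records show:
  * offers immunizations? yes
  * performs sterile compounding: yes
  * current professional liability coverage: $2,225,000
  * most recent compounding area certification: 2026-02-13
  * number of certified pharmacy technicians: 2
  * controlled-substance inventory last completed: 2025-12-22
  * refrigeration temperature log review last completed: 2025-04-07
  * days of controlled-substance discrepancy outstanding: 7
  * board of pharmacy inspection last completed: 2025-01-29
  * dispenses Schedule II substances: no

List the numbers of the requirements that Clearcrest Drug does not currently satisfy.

1. professional liability coverage $2,225,000 < $2,300,000 → not met
2. condition 'performs sterile compounding' holds; compounding area certification 33 days ago vs limit 30 → not met
3. controlled-substance inventory 86 days ago vs limit 90 → met
4. certified pharmacy technicians 2 ≥ 2 → met
5. condition 'dispenses Schedule II substances' does not hold → requirement n/a → met
6. days of controlled-substance discrepancy outstanding 7 ≤ 10 → met
7. condition 'offers immunizations' holds; board of pharmacy inspection 413 days ago vs limit 540 → met
8. refrigeration temperature log review 345 days ago vs limit 365 → met
Not met: 1, 2

1, 2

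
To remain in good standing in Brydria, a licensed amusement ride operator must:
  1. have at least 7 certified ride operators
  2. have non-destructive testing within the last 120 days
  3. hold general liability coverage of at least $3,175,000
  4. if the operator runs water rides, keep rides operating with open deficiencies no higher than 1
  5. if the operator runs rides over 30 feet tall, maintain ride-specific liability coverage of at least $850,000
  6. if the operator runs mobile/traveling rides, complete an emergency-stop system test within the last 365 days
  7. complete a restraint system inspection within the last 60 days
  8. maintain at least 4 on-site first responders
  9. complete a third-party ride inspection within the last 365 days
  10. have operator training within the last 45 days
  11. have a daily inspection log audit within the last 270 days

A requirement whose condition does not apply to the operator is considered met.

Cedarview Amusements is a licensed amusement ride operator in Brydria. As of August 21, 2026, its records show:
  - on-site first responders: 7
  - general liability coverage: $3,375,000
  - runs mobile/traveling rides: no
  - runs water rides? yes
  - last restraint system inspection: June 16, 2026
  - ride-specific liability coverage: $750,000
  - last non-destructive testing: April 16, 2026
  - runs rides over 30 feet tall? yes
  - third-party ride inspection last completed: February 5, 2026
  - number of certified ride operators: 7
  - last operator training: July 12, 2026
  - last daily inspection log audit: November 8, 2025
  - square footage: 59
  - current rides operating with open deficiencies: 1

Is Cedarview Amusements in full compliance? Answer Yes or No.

1. certified ride operators 7 ≥ 7 → met
2. non-destructive testing 127 days ago vs limit 120 → not met
3. general liability coverage $3,375,000 ≥ $3,175,000 → met
4. condition 'runs water rides' holds; rides operating with open deficiencies 1 ≤ 1 → met
5. condition 'runs rides over 30 feet tall' holds; ride-specific liability coverage $750,000 < $850,000 → not met
6. condition 'runs mobile/traveling rides' does not hold → requirement n/a → met
7. restraint system inspection 66 days ago vs limit 60 → not met
8. on-site first responders 7 ≥ 4 → met
9. third-party ride inspection 197 days ago vs limit 365 → met
10. operator training 40 days ago vs limit 45 → met
11. daily inspection log audit 286 days ago vs limit 270 → not met
Not met: 2, 5, 7, 11

No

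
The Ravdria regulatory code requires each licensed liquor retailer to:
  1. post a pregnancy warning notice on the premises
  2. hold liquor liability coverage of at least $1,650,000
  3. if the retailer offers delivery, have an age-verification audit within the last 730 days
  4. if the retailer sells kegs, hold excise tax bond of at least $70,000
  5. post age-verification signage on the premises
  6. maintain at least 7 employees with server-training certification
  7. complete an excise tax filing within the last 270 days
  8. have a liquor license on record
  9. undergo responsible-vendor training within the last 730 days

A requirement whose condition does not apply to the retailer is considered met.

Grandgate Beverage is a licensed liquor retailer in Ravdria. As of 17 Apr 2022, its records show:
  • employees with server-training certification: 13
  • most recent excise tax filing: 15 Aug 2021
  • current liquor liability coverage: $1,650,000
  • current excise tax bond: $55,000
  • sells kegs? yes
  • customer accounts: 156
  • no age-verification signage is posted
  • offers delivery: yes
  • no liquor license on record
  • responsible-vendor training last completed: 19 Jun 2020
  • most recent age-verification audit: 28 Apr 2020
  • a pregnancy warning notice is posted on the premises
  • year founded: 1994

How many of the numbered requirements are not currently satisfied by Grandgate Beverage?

1. pregnancy warning notice present → met
2. liquor liability coverage $1,650,000 ≥ $1,650,000 → met
3. condition 'offers delivery' holds; age-verification audit 719 days ago vs limit 730 → met
4. condition 'sells kegs' holds; excise tax bond $55,000 < $70,000 → not met
5. age-verification signage absent → not met
6. employees with server-training certification 13 ≥ 7 → met
7. excise tax filing 245 days ago vs limit 270 → met
8. liquor license absent → not met
9. responsible-vendor training 667 days ago vs limit 730 → met
Not met: 3 of 9

3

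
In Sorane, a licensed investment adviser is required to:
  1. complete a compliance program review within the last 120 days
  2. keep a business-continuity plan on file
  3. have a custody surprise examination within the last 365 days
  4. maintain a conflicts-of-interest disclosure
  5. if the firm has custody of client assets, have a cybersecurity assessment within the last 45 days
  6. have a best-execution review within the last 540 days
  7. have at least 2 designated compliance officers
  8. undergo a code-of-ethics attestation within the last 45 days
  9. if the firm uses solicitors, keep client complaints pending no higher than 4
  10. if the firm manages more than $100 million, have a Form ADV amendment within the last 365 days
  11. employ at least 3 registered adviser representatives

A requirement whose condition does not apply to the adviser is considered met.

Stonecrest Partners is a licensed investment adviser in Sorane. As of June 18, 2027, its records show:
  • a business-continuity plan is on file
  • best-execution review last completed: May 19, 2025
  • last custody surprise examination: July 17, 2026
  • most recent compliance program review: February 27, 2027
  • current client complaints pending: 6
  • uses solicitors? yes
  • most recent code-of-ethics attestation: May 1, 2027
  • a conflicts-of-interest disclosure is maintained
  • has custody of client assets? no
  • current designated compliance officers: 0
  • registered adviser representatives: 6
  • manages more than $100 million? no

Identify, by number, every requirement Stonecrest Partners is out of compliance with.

6, 7, 8, 9

1. compliance program review 111 days ago vs limit 120 → met
2. business-continuity plan present → met
3. custody surprise examination 336 days ago vs limit 365 → met
4. conflicts-of-interest disclosure present → met
5. condition 'has custody of client assets' does not hold → requirement n/a → met
6. best-execution review 760 days ago vs limit 540 → not met
7. designated compliance officers 0 < 2 → not met
8. code-of-ethics attestation 48 days ago vs limit 45 → not met
9. condition 'uses solicitors' holds; client complaints pending 6 > 4 → not met
10. condition 'manages more than $100 million' does not hold → requirement n/a → met
11. registered adviser representatives 6 ≥ 3 → met
Not met: 6, 7, 8, 9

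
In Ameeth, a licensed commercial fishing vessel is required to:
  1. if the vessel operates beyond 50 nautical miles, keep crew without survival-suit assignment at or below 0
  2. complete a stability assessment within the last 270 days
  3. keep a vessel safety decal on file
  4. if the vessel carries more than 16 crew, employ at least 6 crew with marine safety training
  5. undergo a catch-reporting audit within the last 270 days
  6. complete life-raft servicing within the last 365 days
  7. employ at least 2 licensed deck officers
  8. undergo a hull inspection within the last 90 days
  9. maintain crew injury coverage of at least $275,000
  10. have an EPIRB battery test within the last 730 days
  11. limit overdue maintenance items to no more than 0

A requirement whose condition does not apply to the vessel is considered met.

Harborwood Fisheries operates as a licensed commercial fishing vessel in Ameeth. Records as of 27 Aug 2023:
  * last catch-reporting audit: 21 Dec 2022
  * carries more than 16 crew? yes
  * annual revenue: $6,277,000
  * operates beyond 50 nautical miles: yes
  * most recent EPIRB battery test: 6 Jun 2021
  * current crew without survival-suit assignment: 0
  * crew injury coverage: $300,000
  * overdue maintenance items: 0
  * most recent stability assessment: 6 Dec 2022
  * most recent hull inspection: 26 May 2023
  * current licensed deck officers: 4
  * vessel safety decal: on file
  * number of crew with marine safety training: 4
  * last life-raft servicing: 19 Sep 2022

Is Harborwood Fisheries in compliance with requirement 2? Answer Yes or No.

Yes

2. stability assessment 264 days ago vs limit 270 → met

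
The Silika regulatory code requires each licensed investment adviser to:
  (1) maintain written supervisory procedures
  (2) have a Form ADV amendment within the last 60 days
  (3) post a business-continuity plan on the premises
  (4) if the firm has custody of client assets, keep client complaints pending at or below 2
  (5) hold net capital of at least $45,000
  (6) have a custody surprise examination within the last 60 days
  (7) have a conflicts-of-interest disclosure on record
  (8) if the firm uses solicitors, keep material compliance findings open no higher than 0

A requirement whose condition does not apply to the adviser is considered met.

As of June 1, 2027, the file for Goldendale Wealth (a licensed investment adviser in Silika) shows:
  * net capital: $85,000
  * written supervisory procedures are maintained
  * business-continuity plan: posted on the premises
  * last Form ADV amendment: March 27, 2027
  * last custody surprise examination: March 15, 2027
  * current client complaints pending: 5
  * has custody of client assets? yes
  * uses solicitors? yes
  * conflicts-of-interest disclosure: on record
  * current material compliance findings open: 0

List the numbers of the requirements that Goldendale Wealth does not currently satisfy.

1. written supervisory procedures present → met
2. Form ADV amendment 66 days ago vs limit 60 → not met
3. business-continuity plan present → met
4. condition 'has custody of client assets' holds; client complaints pending 5 > 2 → not met
5. net capital $85,000 ≥ $45,000 → met
6. custody surprise examination 78 days ago vs limit 60 → not met
7. conflicts-of-interest disclosure present → met
8. condition 'uses solicitors' holds; material compliance findings open 0 ≤ 0 → met
Not met: 2, 4, 6

2, 4, 6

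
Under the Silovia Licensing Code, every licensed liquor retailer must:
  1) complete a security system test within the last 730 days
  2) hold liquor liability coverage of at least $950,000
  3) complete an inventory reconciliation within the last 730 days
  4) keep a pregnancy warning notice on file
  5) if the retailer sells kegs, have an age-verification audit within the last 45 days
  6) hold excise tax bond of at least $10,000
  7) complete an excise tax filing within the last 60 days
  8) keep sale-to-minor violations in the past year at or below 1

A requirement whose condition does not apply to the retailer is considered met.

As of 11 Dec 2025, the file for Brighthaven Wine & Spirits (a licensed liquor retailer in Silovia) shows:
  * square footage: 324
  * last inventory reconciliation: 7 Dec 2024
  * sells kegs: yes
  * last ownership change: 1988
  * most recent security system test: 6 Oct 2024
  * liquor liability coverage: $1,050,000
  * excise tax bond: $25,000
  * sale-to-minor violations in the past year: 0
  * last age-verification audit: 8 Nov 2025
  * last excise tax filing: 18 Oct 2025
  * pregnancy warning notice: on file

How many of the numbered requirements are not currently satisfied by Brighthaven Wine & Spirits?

0

1. security system test 431 days ago vs limit 730 → met
2. liquor liability coverage $1,050,000 ≥ $950,000 → met
3. inventory reconciliation 369 days ago vs limit 730 → met
4. pregnancy warning notice present → met
5. condition 'sells kegs' holds; age-verification audit 33 days ago vs limit 45 → met
6. excise tax bond $25,000 ≥ $10,000 → met
7. excise tax filing 54 days ago vs limit 60 → met
8. sale-to-minor violations in the past year 0 ≤ 1 → met
Not met: 0 of 8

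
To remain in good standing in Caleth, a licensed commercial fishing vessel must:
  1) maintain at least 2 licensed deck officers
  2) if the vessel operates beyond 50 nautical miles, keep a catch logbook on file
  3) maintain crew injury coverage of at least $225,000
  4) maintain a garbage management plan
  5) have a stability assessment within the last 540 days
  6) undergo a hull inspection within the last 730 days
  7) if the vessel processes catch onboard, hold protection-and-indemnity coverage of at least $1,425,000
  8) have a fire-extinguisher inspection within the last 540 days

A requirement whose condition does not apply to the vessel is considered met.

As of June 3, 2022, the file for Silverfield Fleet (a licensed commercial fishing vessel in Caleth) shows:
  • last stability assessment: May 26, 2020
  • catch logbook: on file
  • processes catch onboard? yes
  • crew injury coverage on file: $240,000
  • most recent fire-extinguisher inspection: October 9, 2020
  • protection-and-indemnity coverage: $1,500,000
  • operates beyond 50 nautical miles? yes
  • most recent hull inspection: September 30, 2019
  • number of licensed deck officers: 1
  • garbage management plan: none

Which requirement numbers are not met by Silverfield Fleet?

1. licensed deck officers 1 < 2 → not met
2. condition 'operates beyond 50 nautical miles' holds; catch logbook present → met
3. crew injury coverage $240,000 ≥ $225,000 → met
4. garbage management plan absent → not met
5. stability assessment 738 days ago vs limit 540 → not met
6. hull inspection 977 days ago vs limit 730 → not met
7. condition 'processes catch onboard' holds; protection-and-indemnity coverage $1,500,000 ≥ $1,425,000 → met
8. fire-extinguisher inspection 602 days ago vs limit 540 → not met
Not met: 1, 4, 5, 6, 8

1, 4, 5, 6, 8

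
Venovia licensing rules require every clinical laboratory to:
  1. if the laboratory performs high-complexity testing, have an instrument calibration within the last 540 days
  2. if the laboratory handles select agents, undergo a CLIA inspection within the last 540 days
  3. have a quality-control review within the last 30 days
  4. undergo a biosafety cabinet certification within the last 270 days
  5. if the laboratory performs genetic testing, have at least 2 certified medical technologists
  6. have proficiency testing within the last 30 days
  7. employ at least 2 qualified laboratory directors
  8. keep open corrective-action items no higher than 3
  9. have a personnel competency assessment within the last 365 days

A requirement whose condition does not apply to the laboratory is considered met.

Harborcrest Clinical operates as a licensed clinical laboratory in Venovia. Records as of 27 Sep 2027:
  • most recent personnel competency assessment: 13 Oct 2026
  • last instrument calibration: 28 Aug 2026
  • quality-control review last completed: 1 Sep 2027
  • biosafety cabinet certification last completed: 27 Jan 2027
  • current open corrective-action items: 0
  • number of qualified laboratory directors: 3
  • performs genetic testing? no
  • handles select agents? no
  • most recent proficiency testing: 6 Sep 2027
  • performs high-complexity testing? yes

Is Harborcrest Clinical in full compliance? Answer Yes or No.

Yes

1. condition 'performs high-complexity testing' holds; instrument calibration 395 days ago vs limit 540 → met
2. condition 'handles select agents' does not hold → requirement n/a → met
3. quality-control review 26 days ago vs limit 30 → met
4. biosafety cabinet certification 243 days ago vs limit 270 → met
5. condition 'performs genetic testing' does not hold → requirement n/a → met
6. proficiency testing 21 days ago vs limit 30 → met
7. qualified laboratory directors 3 ≥ 2 → met
8. open corrective-action items 0 ≤ 3 → met
9. personnel competency assessment 349 days ago vs limit 365 → met
All met.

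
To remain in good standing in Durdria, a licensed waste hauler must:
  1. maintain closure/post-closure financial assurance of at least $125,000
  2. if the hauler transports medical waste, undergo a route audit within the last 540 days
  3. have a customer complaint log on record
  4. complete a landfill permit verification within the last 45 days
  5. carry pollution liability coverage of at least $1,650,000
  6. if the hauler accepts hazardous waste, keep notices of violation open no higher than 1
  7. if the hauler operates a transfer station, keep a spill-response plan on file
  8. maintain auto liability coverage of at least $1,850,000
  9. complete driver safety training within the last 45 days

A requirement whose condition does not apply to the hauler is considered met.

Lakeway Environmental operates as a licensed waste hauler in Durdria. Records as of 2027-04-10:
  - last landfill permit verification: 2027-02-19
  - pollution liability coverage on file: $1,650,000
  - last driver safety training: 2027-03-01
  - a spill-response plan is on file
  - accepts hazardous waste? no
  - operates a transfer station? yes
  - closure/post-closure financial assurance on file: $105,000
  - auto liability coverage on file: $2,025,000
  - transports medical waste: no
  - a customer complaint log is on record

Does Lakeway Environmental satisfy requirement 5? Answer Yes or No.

Yes

5. pollution liability coverage $1,650,000 ≥ $1,650,000 → met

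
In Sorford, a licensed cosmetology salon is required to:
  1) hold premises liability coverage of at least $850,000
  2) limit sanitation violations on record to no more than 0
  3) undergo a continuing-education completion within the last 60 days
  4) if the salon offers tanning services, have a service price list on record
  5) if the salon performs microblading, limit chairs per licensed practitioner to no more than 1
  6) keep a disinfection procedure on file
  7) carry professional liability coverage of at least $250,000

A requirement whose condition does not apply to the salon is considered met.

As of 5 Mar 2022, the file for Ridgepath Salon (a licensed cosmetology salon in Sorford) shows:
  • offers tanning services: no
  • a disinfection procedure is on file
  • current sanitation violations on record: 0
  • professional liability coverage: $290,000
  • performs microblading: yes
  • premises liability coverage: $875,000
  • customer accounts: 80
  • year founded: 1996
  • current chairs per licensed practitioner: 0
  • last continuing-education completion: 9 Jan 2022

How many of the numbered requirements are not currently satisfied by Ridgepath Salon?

1. premises liability coverage $875,000 ≥ $850,000 → met
2. sanitation violations on record 0 ≤ 0 → met
3. continuing-education completion 55 days ago vs limit 60 → met
4. condition 'offers tanning services' does not hold → requirement n/a → met
5. condition 'performs microblading' holds; chairs per licensed practitioner 0 ≤ 1 → met
6. disinfection procedure present → met
7. professional liability coverage $290,000 ≥ $250,000 → met
Not met: 0 of 7

0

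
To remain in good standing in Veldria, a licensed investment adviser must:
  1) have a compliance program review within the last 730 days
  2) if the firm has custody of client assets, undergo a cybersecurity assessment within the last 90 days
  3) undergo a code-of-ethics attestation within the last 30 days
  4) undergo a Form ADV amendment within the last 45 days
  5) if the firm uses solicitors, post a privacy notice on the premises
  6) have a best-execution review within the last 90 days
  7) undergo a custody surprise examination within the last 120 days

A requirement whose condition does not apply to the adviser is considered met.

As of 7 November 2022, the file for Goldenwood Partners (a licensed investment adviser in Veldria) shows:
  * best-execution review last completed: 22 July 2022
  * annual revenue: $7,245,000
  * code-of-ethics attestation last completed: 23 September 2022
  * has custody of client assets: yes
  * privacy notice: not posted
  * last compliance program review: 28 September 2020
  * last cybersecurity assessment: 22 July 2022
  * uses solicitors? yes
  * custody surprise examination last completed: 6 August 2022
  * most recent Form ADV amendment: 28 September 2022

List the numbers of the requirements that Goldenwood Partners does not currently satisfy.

1. compliance program review 770 days ago vs limit 730 → not met
2. condition 'has custody of client assets' holds; cybersecurity assessment 108 days ago vs limit 90 → not met
3. code-of-ethics attestation 45 days ago vs limit 30 → not met
4. Form ADV amendment 40 days ago vs limit 45 → met
5. condition 'uses solicitors' holds; privacy notice absent → not met
6. best-execution review 108 days ago vs limit 90 → not met
7. custody surprise examination 93 days ago vs limit 120 → met
Not met: 1, 2, 3, 5, 6

1, 2, 3, 5, 6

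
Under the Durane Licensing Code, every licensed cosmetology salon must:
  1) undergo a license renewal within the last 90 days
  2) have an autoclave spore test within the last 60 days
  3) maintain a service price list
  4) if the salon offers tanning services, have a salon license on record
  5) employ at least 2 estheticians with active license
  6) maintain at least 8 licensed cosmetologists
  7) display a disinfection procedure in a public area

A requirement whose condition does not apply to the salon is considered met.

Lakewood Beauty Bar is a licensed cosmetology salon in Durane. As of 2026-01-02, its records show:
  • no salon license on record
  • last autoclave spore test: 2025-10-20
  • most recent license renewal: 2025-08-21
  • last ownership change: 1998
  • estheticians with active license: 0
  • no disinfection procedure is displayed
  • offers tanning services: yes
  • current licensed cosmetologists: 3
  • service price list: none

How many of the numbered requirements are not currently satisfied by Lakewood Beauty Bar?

1. license renewal 134 days ago vs limit 90 → not met
2. autoclave spore test 74 days ago vs limit 60 → not met
3. service price list absent → not met
4. condition 'offers tanning services' holds; salon license absent → not met
5. estheticians with active license 0 < 2 → not met
6. licensed cosmetologists 3 < 8 → not met
7. disinfection procedure absent → not met
Not met: 7 of 7

7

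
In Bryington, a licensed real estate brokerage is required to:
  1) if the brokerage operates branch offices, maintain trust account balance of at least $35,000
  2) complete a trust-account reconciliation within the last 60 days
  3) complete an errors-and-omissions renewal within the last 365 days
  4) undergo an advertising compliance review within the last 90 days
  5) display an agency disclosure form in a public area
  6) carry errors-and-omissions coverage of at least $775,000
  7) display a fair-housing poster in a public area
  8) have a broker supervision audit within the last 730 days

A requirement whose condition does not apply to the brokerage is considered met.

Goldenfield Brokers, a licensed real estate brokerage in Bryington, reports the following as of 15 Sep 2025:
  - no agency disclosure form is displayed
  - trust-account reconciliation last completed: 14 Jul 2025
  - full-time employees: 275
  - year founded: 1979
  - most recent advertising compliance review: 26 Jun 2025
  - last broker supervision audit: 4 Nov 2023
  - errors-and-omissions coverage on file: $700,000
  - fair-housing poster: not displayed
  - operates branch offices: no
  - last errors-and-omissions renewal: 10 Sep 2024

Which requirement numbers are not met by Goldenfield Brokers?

1. condition 'operates branch offices' does not hold → requirement n/a → met
2. trust-account reconciliation 63 days ago vs limit 60 → not met
3. errors-and-omissions renewal 370 days ago vs limit 365 → not met
4. advertising compliance review 81 days ago vs limit 90 → met
5. agency disclosure form absent → not met
6. errors-and-omissions coverage $700,000 < $775,000 → not met
7. fair-housing poster absent → not met
8. broker supervision audit 681 days ago vs limit 730 → met
Not met: 2, 3, 5, 6, 7

2, 3, 5, 6, 7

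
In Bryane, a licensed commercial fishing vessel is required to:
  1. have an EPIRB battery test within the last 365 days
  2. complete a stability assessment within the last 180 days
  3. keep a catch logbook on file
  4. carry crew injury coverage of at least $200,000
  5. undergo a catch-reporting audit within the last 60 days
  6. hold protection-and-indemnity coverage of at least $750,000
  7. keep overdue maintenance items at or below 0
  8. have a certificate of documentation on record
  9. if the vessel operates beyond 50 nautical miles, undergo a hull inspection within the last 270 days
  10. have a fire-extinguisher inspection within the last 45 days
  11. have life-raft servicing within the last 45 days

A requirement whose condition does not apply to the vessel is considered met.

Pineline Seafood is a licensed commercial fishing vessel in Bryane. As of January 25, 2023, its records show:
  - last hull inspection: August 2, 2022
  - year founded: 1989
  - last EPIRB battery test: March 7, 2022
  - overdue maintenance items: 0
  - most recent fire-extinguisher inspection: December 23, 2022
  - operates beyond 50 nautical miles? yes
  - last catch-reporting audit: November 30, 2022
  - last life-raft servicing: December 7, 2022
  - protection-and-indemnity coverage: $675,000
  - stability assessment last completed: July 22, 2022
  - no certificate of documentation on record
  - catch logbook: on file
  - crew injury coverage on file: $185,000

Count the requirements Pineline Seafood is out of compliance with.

1. EPIRB battery test 324 days ago vs limit 365 → met
2. stability assessment 187 days ago vs limit 180 → not met
3. catch logbook present → met
4. crew injury coverage $185,000 < $200,000 → not met
5. catch-reporting audit 56 days ago vs limit 60 → met
6. protection-and-indemnity coverage $675,000 < $750,000 → not met
7. overdue maintenance items 0 ≤ 0 → met
8. certificate of documentation absent → not met
9. condition 'operates beyond 50 nautical miles' holds; hull inspection 176 days ago vs limit 270 → met
10. fire-extinguisher inspection 33 days ago vs limit 45 → met
11. life-raft servicing 49 days ago vs limit 45 → not met
Not met: 5 of 11

5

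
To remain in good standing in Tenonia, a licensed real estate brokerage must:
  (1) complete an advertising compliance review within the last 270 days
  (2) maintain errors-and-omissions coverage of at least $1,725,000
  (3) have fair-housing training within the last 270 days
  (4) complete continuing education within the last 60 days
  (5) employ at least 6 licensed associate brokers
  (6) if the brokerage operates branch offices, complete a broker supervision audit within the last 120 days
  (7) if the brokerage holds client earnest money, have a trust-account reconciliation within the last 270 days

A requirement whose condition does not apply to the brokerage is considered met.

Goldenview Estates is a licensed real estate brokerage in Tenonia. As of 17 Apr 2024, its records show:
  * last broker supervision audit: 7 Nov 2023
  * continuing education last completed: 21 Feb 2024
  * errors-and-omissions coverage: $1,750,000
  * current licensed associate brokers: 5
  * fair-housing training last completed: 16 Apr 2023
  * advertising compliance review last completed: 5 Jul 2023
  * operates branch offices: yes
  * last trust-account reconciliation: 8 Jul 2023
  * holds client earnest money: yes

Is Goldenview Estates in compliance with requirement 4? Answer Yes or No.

Yes

4. continuing education 56 days ago vs limit 60 → met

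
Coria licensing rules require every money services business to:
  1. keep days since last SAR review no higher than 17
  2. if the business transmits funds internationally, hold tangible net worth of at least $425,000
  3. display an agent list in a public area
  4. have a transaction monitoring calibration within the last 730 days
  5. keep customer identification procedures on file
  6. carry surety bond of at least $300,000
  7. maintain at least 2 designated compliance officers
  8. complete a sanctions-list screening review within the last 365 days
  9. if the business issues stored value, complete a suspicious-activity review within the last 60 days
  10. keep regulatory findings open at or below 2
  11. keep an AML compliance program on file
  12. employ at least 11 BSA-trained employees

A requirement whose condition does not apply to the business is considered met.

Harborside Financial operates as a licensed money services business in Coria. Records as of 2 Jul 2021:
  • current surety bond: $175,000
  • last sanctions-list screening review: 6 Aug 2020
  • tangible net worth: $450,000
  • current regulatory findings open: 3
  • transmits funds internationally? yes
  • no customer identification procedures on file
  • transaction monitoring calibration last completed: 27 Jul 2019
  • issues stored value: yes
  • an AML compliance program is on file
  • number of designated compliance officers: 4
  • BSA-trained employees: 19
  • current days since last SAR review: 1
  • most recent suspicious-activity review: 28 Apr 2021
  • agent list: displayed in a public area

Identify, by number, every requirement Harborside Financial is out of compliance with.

1. days since last SAR review 1 ≤ 17 → met
2. condition 'transmits funds internationally' holds; tangible net worth $450,000 ≥ $425,000 → met
3. agent list present → met
4. transaction monitoring calibration 706 days ago vs limit 730 → met
5. customer identification procedures absent → not met
6. surety bond $175,000 < $300,000 → not met
7. designated compliance officers 4 ≥ 2 → met
8. sanctions-list screening review 330 days ago vs limit 365 → met
9. condition 'issues stored value' holds; suspicious-activity review 65 days ago vs limit 60 → not met
10. regulatory findings open 3 > 2 → not met
11. AML compliance program present → met
12. BSA-trained employees 19 ≥ 11 → met
Not met: 5, 6, 9, 10

5, 6, 9, 10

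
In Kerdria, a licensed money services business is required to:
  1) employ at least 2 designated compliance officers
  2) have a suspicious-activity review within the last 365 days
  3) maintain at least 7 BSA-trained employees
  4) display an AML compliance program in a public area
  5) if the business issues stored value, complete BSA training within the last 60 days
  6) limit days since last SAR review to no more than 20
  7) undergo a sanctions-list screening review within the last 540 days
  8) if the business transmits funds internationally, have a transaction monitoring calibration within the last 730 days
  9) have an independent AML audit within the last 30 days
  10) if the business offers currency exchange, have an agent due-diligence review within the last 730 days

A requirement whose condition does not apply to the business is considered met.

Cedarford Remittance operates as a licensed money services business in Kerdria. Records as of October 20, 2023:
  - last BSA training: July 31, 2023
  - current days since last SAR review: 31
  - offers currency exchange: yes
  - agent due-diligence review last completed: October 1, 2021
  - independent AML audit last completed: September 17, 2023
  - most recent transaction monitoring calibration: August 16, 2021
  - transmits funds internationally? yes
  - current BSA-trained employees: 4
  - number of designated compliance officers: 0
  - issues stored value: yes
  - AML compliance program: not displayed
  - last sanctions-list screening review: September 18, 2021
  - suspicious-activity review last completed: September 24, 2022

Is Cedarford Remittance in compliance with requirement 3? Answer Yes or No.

No

3. BSA-trained employees 4 < 7 → not met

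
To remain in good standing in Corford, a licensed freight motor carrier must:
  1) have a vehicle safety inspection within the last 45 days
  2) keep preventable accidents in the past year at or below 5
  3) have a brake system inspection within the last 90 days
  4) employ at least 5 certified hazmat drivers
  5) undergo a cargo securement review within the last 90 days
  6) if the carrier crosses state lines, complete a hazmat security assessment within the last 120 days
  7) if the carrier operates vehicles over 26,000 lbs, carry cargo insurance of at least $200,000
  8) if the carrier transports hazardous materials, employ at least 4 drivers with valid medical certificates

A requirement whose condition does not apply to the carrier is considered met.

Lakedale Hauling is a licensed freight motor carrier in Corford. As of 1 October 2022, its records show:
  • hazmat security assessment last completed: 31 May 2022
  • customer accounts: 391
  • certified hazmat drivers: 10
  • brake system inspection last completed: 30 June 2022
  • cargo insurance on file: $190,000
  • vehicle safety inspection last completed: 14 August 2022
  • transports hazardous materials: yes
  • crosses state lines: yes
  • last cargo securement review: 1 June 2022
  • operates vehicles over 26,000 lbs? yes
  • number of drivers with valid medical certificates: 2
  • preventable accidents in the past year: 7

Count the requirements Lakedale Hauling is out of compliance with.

1. vehicle safety inspection 48 days ago vs limit 45 → not met
2. preventable accidents in the past year 7 > 5 → not met
3. brake system inspection 93 days ago vs limit 90 → not met
4. certified hazmat drivers 10 ≥ 5 → met
5. cargo securement review 122 days ago vs limit 90 → not met
6. condition 'crosses state lines' holds; hazmat security assessment 123 days ago vs limit 120 → not met
7. condition 'operates vehicles over 26,000 lbs' holds; cargo insurance $190,000 < $200,000 → not met
8. condition 'transports hazardous materials' holds; drivers with valid medical certificates 2 < 4 → not met
Not met: 7 of 8

7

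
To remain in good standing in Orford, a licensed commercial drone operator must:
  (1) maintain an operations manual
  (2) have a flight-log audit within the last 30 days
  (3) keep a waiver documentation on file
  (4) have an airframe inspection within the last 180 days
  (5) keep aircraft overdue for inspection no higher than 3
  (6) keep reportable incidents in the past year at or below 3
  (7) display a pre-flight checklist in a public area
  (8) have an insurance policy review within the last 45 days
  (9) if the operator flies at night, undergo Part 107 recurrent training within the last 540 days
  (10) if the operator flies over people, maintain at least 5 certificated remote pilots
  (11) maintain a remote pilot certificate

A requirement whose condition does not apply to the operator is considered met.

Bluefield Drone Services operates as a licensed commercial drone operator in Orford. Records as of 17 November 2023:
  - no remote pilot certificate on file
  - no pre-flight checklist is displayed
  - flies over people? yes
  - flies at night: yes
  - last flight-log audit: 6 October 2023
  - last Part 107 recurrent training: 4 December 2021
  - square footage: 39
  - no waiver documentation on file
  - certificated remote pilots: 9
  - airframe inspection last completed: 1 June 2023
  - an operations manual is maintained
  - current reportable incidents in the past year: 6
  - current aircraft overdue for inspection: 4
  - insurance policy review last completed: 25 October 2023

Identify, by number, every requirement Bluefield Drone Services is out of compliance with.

2, 3, 5, 6, 7, 9, 11

1. operations manual present → met
2. flight-log audit 42 days ago vs limit 30 → not met
3. waiver documentation absent → not met
4. airframe inspection 169 days ago vs limit 180 → met
5. aircraft overdue for inspection 4 > 3 → not met
6. reportable incidents in the past year 6 > 3 → not met
7. pre-flight checklist absent → not met
8. insurance policy review 23 days ago vs limit 45 → met
9. condition 'flies at night' holds; Part 107 recurrent training 713 days ago vs limit 540 → not met
10. condition 'flies over people' holds; certificated remote pilots 9 ≥ 5 → met
11. remote pilot certificate absent → not met
Not met: 2, 3, 5, 6, 7, 9, 11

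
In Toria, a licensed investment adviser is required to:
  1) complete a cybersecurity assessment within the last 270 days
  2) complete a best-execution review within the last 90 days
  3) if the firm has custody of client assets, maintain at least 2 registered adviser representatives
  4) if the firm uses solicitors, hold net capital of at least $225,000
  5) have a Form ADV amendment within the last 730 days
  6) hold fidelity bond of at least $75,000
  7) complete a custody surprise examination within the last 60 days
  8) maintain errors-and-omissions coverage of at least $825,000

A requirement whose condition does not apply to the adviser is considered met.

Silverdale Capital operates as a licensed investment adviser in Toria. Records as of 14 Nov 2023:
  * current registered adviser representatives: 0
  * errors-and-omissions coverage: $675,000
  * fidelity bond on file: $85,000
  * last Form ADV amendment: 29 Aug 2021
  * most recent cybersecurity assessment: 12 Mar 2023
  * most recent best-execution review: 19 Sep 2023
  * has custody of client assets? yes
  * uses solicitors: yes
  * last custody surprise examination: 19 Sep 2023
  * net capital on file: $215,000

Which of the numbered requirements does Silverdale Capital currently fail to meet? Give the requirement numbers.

1. cybersecurity assessment 247 days ago vs limit 270 → met
2. best-execution review 56 days ago vs limit 90 → met
3. condition 'has custody of client assets' holds; registered adviser representatives 0 < 2 → not met
4. condition 'uses solicitors' holds; net capital $215,000 < $225,000 → not met
5. Form ADV amendment 807 days ago vs limit 730 → not met
6. fidelity bond $85,000 ≥ $75,000 → met
7. custody surprise examination 56 days ago vs limit 60 → met
8. errors-and-omissions coverage $675,000 < $825,000 → not met
Not met: 3, 4, 5, 8

3, 4, 5, 8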